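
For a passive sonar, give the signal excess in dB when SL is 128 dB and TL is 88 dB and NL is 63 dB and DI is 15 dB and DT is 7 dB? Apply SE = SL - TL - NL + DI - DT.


-15 dB


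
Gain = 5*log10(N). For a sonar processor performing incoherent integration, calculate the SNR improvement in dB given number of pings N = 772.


14.44 dB


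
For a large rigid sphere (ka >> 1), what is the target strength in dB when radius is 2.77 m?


TS = 10*log10(2.77^2 / 4) = 10*log10(1.918225) = 2.83

2.83 dB


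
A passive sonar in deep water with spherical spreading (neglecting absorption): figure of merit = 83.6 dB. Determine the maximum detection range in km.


At max range FOM = TL, so 20*log10(R) = 83.6
R = 10^(83.6/20) = 15135.61 m = 15.14 km

15.14 km


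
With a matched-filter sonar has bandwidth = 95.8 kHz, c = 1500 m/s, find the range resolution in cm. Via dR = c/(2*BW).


dR = c/(2*BW) = 1500 / (2 * 95.8e3) = 0.0078 m = 0.78 cm

0.78 cm


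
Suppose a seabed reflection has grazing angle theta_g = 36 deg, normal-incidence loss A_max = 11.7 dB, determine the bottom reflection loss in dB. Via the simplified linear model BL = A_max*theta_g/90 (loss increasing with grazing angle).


BL = A_max * theta_g / 90 = 11.7 * 36 / 90 = 4.68

4.68 dB


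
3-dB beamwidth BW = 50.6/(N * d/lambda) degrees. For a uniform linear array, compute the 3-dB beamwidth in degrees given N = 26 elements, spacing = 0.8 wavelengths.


2.43 deg


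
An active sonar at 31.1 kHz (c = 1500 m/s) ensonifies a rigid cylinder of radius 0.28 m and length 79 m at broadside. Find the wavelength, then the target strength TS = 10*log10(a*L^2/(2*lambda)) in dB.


Step 1: lambda = c/f = 1500/31100 = 0.04823 m
Step 2: TS = 10*log10(a*L^2/(2*lambda)) = 10*log10(0.28*79^2/(2*0.04823)) = 42.58

42.58 dB


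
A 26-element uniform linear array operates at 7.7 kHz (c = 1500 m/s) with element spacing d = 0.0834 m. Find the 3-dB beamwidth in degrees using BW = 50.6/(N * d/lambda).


Step 1: lambda = 1500/7700 = 0.19481 m
Step 2: d/lambda = 0.0834/0.19481 = 0.4281
Step 3: BW = 50.6/(N * d/lambda) = 50.6/(26 * 0.4281) = 4.55

4.55 deg


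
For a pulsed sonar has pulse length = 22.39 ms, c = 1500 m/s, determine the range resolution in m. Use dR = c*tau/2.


dR = c*tau/2 = 1500 * 22.39e-3 / 2 = 16.7925

16.7925 m


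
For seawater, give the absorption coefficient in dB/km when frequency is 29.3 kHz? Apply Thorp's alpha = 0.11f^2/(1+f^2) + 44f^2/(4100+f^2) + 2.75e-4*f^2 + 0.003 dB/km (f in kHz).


f^2 = 858.49
alpha = 0.11*858.49/(1+858.49) + 44*858.49/(4100+858.49) + 2.75e-4*858.49 + 0.003 = 7.967

7.967 dB/km


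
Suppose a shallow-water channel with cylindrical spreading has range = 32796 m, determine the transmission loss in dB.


TL = 10*log10(32796) = 45.16

45.16 dB


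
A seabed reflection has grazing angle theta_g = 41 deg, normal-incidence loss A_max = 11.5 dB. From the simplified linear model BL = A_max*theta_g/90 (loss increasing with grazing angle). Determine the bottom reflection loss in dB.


5.24 dB


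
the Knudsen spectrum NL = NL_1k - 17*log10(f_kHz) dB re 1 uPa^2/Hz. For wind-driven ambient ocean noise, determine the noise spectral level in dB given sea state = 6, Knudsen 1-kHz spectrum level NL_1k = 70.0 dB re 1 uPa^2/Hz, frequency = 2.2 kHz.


NL = NL_1k - 17*log10(f_kHz) = 70.0 - 17*log10(2.2) = 70.0 - (5.82) = 64.18

64.18 dB


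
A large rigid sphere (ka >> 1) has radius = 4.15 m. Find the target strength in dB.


TS = 10*log10(4.15^2 / 4) = 10*log10(4.305625) = 6.34

6.34 dB


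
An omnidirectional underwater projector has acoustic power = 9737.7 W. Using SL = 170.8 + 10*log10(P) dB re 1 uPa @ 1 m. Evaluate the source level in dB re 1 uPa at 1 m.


SL = 170.8 + 10*log10(9737.7) = 170.8 + 39.88 = 210.68

210.68 dB


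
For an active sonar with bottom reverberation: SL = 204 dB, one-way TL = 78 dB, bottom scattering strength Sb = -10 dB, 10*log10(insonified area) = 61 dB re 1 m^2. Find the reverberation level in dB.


RL = SL - 2*TL + Sb + 10*log10(A) = 204 - 2*78 + (-10) + 61 = 99

99 dB


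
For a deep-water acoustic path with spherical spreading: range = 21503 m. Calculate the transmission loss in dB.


TL = 20*log10(21503) = 86.65

86.65 dB


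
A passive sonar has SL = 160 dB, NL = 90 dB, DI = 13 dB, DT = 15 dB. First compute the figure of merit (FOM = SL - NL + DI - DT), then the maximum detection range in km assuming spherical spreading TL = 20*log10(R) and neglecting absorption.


Step 1: FOM = SL - NL + DI - DT = 160 - 90 + 13 - 15 = 68 dB
Step 2: at max range FOM = TL = 20*log10(R), so R = 10^(68/20) = 2511.89 m = 2.51 km

2.51 km


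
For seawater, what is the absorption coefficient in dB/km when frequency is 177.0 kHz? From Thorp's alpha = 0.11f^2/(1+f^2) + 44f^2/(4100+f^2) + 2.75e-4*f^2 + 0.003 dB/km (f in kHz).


47.637 dB/km


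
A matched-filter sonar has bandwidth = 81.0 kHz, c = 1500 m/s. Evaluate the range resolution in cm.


0.93 cm


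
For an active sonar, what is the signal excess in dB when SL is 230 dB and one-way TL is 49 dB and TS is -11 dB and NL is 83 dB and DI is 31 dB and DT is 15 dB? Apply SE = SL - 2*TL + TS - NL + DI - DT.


SE = SL - 2*TL + TS - NL + DI - DT = 230 - 2*49 + (-11) - 83 + 31 - 15 = 54

54 dB


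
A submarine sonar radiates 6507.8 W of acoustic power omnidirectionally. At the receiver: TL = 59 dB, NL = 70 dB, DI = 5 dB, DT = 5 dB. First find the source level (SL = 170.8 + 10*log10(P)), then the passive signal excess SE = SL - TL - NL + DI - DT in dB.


Step 1: SL = 170.8 + 10*log10(6507.8) = 208.93 dB
Step 2: SE = SL - TL - NL + DI - DT = 208.93 - 59 - 70 + 5 - 5 = 79.93

79.93 dB


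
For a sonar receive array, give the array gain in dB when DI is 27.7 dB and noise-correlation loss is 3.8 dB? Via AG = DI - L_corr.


AG = DI - L_corr = 27.7 - 3.8 = 23.9

23.9 dB


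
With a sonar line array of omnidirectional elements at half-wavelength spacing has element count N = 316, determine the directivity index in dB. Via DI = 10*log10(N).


DI = 10*log10(316) = 25.0

25.0 dB


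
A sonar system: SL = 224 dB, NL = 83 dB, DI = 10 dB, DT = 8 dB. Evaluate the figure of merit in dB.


FOM = SL - NL + DI - DT = 224 - 83 + 10 - 8 = 143

143 dB


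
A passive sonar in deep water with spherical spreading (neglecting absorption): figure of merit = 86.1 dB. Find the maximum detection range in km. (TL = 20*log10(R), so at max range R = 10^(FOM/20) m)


20.18 km


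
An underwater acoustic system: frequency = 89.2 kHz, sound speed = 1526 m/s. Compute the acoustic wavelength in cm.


lambda = c/f = 1526 / 89200 = 0.0171 m = 1.71 cm

1.71 cm


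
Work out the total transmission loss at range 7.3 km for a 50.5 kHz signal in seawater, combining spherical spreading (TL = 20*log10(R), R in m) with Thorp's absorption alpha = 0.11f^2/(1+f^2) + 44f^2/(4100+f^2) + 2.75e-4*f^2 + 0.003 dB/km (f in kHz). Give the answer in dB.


Step 1 (Thorp): alpha = 0.11*2550.25/(1+2550.25) + 44*2550.25/(4100+2550.25) + 2.75e-4*2550.25 + 0.003 = 17.6875 dB/km
Step 2: TL_spread = 20*log10(7300) = 77.27 dB
Step 3: TL_abs = alpha*R = 17.6875 * 7.3 = 129.12 dB
Step 4: TL_total = 77.27 + 129.12 = 206.39

206.39 dB


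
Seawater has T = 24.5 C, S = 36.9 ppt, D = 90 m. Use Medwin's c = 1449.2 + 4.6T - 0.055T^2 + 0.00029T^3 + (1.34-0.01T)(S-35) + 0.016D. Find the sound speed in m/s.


1536.67 m/s


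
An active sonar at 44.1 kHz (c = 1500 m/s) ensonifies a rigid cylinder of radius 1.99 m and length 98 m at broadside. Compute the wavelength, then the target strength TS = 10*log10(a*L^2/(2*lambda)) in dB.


Step 1: lambda = c/f = 1500/44100 = 0.03401 m
Step 2: TS = 10*log10(a*L^2/(2*lambda)) = 10*log10(1.99*98^2/(2*0.03401)) = 54.49

54.49 dB


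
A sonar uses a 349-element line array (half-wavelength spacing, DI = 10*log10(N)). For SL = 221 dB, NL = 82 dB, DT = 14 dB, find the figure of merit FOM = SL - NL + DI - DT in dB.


Step 1: DI = 10*log10(349) = 25.43 dB
Step 2: FOM = SL - NL + DI - DT = 221 - 82 + 25.43 - 14 = 150.43

150.43 dB


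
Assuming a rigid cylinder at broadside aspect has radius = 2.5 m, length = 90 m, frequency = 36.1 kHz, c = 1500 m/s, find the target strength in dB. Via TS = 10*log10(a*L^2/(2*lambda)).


lambda = 1500/36100 = 0.04155 m
TS = 10*log10(2.5*90^2/(2*0.04155)) = 53.87

53.87 dB


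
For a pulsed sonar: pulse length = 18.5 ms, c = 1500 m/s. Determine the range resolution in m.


dR = c*tau/2 = 1500 * 18.5e-3 / 2 = 13.875

13.875 m


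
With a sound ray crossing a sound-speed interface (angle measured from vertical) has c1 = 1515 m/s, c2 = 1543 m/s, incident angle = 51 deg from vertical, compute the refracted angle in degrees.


sin(theta2) = (c2/c1)*sin(theta1) = (1543/1515)*sin(51 deg) = 0.79151
theta2 = arcsin(0.79151) = 52.33

52.33 deg


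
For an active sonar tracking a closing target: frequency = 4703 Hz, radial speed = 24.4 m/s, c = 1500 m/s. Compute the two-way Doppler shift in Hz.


fd = 2*f*v/c = 2 * 4703 * 24.4 / 1500 = 153.0

153.0 Hz


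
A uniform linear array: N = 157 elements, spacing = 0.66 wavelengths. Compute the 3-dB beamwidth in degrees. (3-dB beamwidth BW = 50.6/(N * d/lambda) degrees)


BW = 50.6 / (157 * 0.66) = 50.6 / 103.62 = 0.49

0.49 deg


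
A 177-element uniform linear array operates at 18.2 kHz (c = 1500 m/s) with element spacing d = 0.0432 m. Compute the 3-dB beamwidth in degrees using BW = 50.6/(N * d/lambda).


Step 1: lambda = 1500/18200 = 0.08242 m
Step 2: d/lambda = 0.0432/0.08242 = 0.5241
Step 3: BW = 50.6/(N * d/lambda) = 50.6/(177 * 0.5241) = 0.55

0.55 deg


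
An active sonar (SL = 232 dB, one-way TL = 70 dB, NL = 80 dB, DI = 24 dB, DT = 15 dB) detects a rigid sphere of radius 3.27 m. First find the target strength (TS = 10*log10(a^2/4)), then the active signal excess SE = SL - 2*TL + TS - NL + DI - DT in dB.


Step 1: TS = 10*log10(3.27^2/4) = 4.27 dB
Step 2: SE = SL - 2*TL + TS - NL + DI - DT = 232 - 2*70 + (4.27) - 80 + 24 - 15 = 25.27

25.27 dB


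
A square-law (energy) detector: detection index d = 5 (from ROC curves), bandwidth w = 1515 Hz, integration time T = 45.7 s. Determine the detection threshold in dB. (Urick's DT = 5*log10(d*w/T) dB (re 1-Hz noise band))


11.1 dB


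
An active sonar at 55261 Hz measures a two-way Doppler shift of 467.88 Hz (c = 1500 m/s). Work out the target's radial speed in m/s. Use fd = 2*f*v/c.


From fd = 2*f*v/c, v = c*fd/(2*f) = 1500 * 467.88 / (2*55261) = 6.35

6.35 m/s


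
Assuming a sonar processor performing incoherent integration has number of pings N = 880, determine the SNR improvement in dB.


Gain = 5*log10(880) = 14.72

14.72 dB


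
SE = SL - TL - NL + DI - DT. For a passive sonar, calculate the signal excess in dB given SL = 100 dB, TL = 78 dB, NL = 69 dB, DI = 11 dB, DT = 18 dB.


-54 dB


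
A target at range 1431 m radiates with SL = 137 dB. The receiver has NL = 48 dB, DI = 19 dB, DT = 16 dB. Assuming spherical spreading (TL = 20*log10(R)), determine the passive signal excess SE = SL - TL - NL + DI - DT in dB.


28.89 dB


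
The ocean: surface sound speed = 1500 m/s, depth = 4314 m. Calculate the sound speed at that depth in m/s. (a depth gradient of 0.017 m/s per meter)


c = 1500 + 0.017 * 4314 = 1573.338

1573.338 m/s


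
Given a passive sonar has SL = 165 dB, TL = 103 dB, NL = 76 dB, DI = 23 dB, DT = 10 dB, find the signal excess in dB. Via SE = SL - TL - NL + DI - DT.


SE = SL - TL - NL + DI - DT = 165 - 103 - 76 + 23 - 10 = -1

-1 dB


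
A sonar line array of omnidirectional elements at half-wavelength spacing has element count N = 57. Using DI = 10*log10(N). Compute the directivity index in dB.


17.56 dB


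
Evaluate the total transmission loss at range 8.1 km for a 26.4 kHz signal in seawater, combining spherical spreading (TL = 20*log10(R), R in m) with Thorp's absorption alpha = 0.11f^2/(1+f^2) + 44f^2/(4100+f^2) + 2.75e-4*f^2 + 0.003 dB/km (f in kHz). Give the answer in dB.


Step 1 (Thorp): alpha = 0.11*696.96/(1+696.96) + 44*696.96/(4100+696.96) + 2.75e-4*696.96 + 0.003 = 6.6974 dB/km
Step 2: TL_spread = 20*log10(8100) = 78.17 dB
Step 3: TL_abs = alpha*R = 6.6974 * 8.1 = 54.25 dB
Step 4: TL_total = 78.17 + 54.25 = 132.42

132.42 dB


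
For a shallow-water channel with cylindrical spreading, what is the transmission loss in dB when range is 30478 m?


44.84 dB


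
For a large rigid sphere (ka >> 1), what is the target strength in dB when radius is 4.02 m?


TS = 10*log10(4.02^2 / 4) = 10*log10(4.0401) = 6.06

6.06 dB


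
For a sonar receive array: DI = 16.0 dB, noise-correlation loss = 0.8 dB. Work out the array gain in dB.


AG = DI - L_corr = 16.0 - 0.8 = 15.2

15.2 dB


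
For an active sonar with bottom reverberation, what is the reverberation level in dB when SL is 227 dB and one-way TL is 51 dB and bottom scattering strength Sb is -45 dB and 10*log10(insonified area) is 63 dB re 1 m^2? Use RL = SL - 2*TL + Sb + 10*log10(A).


RL = SL - 2*TL + Sb + 10*log10(A) = 227 - 2*51 + (-45) + 63 = 143

143 dB


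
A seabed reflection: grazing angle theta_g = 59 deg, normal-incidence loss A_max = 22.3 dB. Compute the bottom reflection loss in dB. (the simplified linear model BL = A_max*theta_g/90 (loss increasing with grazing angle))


14.62 dB


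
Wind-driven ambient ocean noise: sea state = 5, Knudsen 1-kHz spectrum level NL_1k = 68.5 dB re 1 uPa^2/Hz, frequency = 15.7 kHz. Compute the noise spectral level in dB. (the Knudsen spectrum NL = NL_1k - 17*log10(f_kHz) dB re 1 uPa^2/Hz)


NL = NL_1k - 17*log10(f_kHz) = 68.5 - 17*log10(15.7) = 68.5 - (20.33) = 48.17

48.17 dB


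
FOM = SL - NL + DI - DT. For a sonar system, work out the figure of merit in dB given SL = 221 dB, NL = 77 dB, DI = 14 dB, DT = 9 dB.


FOM = SL - NL + DI - DT = 221 - 77 + 14 - 9 = 149

149 dB


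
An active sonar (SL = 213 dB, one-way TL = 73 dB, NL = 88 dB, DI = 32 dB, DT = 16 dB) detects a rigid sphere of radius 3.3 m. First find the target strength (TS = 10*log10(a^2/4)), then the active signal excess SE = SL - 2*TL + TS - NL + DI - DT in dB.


Step 1: TS = 10*log10(3.3^2/4) = 4.35 dB
Step 2: SE = SL - 2*TL + TS - NL + DI - DT = 213 - 2*73 + (4.35) - 88 + 32 - 16 = -0.65

-0.65 dB


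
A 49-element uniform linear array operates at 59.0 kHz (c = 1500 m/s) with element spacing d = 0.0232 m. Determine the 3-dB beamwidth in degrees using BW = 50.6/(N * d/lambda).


Step 1: lambda = 1500/59000 = 0.02542 m
Step 2: d/lambda = 0.0232/0.02542 = 0.9127
Step 3: BW = 50.6/(N * d/lambda) = 50.6/(49 * 0.9127) = 1.13

1.13 deg


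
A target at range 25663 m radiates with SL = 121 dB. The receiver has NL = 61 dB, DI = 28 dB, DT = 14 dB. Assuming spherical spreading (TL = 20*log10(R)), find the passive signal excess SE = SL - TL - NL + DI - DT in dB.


-14.19 dB


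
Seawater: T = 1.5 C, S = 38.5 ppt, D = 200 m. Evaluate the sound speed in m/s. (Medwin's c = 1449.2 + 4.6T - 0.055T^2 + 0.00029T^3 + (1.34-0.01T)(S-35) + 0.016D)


c = 1449.2 + 4.6*1.5 - 0.055*1.5^2 + 0.00029*1.5^3 + (1.34 - 0.01*1.5)*(38.5 - 35) + 0.016*200 = 1463.81

1463.81 m/s


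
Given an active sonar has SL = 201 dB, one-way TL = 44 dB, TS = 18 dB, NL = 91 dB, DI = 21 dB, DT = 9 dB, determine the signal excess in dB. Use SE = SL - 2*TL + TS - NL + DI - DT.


52 dB


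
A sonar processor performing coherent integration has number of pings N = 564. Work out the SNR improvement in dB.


Gain = 10*log10(564) = 27.51

27.51 dB


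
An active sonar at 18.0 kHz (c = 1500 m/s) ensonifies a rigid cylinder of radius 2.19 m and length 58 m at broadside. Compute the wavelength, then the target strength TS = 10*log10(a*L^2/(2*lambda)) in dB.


Step 1: lambda = c/f = 1500/18000 = 0.08333 m
Step 2: TS = 10*log10(a*L^2/(2*lambda)) = 10*log10(2.19*58^2/(2*0.08333)) = 46.45

46.45 dB


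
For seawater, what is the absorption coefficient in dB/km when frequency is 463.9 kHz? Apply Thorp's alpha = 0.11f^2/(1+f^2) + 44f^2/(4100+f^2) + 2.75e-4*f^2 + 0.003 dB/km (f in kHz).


f^2 = 215203.21
alpha = 0.11*215203.21/(1+215203.21) + 44*215203.21/(4100+215203.21) + 2.75e-4*215203.21 + 0.003 = 102.471

102.471 dB/km


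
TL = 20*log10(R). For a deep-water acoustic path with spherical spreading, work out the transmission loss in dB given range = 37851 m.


TL = 20*log10(37851) = 91.56

91.56 dB


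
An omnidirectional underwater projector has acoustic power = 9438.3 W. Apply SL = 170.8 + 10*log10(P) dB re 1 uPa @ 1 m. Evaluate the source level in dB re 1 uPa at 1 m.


SL = 170.8 + 10*log10(9438.3) = 170.8 + 39.75 = 210.55

210.55 dB


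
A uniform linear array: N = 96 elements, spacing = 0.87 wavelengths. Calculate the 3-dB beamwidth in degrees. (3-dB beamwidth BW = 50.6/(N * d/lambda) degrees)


0.61 deg


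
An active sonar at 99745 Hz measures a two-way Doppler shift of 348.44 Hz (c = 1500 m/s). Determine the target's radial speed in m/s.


2.62 m/s


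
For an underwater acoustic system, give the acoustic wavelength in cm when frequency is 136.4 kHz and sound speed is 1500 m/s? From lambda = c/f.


lambda = c/f = 1500 / 136400 = 0.011 m = 1.1 cm

1.1 cm


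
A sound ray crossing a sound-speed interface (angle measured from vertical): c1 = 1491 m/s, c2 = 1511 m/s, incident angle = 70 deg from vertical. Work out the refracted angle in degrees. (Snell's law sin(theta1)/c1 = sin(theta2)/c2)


sin(theta2) = (c2/c1)*sin(theta1) = (1511/1491)*sin(70 deg) = 0.9523
theta2 = arcsin(0.9523) = 72.23

72.23 deg


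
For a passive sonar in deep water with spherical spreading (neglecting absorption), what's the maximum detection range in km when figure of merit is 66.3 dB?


At max range FOM = TL, so 20*log10(R) = 66.3
R = 10^(66.3/20) = 2065.38 m = 2.07 km

2.07 km


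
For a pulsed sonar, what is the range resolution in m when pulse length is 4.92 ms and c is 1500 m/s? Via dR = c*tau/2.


3.69 m


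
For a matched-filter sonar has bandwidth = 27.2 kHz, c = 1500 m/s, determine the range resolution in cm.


dR = c/(2*BW) = 1500 / (2 * 27.2e3) = 0.0276 m = 2.76 cm

2.76 cm


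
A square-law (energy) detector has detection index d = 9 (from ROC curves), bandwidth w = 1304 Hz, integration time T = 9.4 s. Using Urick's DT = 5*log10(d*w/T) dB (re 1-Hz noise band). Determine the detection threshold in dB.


DT = 5*log10(d*w/T) = 5*log10(9 * 1304 / 9.4) = 5*log10(1248.51) = 15.48

15.48 dB


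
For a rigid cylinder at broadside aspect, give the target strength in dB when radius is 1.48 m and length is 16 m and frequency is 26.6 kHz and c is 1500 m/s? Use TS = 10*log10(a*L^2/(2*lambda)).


lambda = 1500/26600 = 0.05639 m
TS = 10*log10(1.48*16^2/(2*0.05639)) = 35.26

35.26 dB


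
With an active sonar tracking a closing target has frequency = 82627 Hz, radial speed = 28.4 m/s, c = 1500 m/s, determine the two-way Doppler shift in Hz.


3128.81 Hz


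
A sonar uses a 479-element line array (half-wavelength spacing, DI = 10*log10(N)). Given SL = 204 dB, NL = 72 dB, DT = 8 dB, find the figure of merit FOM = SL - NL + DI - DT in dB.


150.8 dB


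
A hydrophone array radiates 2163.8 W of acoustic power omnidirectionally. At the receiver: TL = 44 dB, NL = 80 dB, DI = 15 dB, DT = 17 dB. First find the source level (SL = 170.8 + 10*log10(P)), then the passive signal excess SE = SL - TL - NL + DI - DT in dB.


Step 1: SL = 170.8 + 10*log10(2163.8) = 204.15 dB
Step 2: SE = SL - TL - NL + DI - DT = 204.15 - 44 - 80 + 15 - 17 = 78.15

78.15 dB


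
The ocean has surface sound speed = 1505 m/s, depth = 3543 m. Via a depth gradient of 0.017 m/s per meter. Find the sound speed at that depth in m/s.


c = 1505 + 0.017 * 3543 = 1565.231

1565.231 m/s


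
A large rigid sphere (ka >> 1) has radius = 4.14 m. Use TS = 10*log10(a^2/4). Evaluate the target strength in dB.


TS = 10*log10(4.14^2 / 4) = 10*log10(4.2849) = 6.32

6.32 dB


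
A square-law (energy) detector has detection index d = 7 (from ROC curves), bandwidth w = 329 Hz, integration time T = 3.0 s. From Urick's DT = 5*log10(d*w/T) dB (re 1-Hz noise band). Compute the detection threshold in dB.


DT = 5*log10(d*w/T) = 5*log10(7 * 329 / 3.0) = 5*log10(767.67) = 14.43

14.43 dB


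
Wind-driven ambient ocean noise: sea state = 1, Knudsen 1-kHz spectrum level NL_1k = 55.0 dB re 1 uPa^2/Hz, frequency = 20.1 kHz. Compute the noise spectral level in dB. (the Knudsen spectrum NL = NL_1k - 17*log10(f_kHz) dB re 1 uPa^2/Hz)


NL = NL_1k - 17*log10(f_kHz) = 55.0 - 17*log10(20.1) = 55.0 - (22.15) = 32.85

32.85 dB


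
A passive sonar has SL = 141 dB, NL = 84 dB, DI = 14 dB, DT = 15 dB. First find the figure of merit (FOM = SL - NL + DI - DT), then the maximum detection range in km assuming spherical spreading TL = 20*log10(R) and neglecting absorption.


Step 1: FOM = SL - NL + DI - DT = 141 - 84 + 14 - 15 = 56 dB
Step 2: at max range FOM = TL = 20*log10(R), so R = 10^(56/20) = 630.96 m = 0.63 km

0.63 km


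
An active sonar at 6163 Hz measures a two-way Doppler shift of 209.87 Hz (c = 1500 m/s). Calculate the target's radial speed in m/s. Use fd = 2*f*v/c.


25.54 m/s


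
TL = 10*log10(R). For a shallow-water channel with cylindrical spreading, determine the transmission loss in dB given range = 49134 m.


46.91 dB


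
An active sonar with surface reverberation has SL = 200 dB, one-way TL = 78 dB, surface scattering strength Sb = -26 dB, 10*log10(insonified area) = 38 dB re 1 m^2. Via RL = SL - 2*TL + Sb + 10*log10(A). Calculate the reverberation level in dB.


56 dB


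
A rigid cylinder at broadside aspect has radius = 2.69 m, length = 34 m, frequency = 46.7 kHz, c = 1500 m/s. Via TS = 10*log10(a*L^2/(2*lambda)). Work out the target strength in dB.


lambda = 1500/46700 = 0.03212 m
TS = 10*log10(2.69*34^2/(2*0.03212)) = 46.85

46.85 dB


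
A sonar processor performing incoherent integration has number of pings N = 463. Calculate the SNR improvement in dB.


Gain = 5*log10(463) = 13.33

13.33 dB


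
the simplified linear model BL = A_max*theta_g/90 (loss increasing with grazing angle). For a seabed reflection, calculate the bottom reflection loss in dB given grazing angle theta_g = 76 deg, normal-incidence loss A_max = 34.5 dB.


BL = A_max * theta_g / 90 = 34.5 * 76 / 90 = 29.13

29.13 dB


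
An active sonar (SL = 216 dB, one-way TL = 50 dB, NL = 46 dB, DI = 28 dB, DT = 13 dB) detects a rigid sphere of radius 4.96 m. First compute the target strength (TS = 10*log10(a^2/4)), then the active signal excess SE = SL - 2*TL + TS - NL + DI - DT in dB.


Step 1: TS = 10*log10(4.96^2/4) = 7.89 dB
Step 2: SE = SL - 2*TL + TS - NL + DI - DT = 216 - 2*50 + (7.89) - 46 + 28 - 13 = 92.89

92.89 dB


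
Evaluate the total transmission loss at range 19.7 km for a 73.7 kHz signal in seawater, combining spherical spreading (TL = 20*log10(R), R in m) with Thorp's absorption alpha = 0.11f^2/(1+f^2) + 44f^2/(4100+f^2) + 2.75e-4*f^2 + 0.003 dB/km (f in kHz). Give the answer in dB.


Step 1 (Thorp): alpha = 0.11*5431.69/(1+5431.69) + 44*5431.69/(4100+5431.69) + 2.75e-4*5431.69 + 0.003 = 26.6804 dB/km
Step 2: TL_spread = 20*log10(19700) = 85.89 dB
Step 3: TL_abs = alpha*R = 26.6804 * 19.7 = 525.6 dB
Step 4: TL_total = 85.89 + 525.6 = 611.49

611.49 dB


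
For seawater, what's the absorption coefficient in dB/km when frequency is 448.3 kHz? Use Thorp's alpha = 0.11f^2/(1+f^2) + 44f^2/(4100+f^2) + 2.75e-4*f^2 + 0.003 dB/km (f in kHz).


98.501 dB/km


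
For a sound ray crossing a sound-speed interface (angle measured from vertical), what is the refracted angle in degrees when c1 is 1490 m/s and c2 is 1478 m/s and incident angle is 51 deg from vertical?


sin(theta2) = (c2/c1)*sin(theta1) = (1478/1490)*sin(51 deg) = 0.77089
theta2 = arcsin(0.77089) = 50.43

50.43 deg


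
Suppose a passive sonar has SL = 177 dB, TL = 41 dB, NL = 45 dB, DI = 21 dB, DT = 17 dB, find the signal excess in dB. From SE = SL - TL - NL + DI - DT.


95 dB


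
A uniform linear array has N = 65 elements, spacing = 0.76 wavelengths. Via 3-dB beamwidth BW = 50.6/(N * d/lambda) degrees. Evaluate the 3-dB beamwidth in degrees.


BW = 50.6 / (65 * 0.76) = 50.6 / 49.4 = 1.02

1.02 deg


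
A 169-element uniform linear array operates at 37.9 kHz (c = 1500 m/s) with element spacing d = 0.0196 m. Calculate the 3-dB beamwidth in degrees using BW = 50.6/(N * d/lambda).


0.6 deg


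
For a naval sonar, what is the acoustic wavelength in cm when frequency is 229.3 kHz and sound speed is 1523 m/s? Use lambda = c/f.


lambda = c/f = 1523 / 229300 = 0.0066 m = 0.66 cm

0.66 cm


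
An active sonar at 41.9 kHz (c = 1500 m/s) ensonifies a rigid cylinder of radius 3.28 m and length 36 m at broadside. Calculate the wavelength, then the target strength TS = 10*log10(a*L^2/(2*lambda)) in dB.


Step 1: lambda = c/f = 1500/41900 = 0.0358 m
Step 2: TS = 10*log10(a*L^2/(2*lambda)) = 10*log10(3.28*36^2/(2*0.0358)) = 47.74

47.74 dB


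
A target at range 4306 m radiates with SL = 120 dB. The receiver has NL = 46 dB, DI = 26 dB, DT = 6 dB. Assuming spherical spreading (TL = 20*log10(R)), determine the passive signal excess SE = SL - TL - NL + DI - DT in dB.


21.32 dB


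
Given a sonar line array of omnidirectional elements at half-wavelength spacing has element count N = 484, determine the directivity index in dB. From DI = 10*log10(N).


DI = 10*log10(484) = 26.85

26.85 dB


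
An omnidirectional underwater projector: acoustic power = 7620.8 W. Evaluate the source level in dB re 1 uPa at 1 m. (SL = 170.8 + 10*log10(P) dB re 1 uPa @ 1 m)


SL = 170.8 + 10*log10(7620.8) = 170.8 + 38.82 = 209.62

209.62 dB


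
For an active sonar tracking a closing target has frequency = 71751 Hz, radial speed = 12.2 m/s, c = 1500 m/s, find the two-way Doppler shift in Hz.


fd = 2*f*v/c = 2 * 71751 * 12.2 / 1500 = 1167.15

1167.15 Hz


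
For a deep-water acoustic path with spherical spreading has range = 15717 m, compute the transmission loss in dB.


TL = 20*log10(15717) = 83.93

83.93 dB


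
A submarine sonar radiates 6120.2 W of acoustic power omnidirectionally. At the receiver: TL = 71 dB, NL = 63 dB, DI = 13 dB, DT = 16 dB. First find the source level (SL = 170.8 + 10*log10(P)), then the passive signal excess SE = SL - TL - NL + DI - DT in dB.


Step 1: SL = 170.8 + 10*log10(6120.2) = 208.67 dB
Step 2: SE = SL - TL - NL + DI - DT = 208.67 - 71 - 63 + 13 - 16 = 71.67

71.67 dB


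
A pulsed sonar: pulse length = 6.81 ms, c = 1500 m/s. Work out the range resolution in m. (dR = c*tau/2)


5.1075 m


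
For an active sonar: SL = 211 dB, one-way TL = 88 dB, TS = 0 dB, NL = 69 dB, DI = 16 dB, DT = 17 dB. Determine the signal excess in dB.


-35 dB


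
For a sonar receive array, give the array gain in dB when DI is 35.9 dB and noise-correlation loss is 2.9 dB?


AG = DI - L_corr = 35.9 - 2.9 = 33.0

33.0 dB


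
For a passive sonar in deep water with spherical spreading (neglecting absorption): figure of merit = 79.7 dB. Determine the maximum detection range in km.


At max range FOM = TL, so 20*log10(R) = 79.7
R = 10^(79.7/20) = 9660.51 m = 9.66 km

9.66 km


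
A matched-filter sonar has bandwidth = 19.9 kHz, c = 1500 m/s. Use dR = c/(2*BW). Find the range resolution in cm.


3.77 cm


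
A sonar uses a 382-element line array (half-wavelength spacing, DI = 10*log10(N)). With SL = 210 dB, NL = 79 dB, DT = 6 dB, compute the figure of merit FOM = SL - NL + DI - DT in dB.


150.82 dB


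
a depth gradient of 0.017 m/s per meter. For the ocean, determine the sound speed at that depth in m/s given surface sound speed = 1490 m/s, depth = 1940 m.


c = 1490 + 0.017 * 1940 = 1522.98

1522.98 m/s


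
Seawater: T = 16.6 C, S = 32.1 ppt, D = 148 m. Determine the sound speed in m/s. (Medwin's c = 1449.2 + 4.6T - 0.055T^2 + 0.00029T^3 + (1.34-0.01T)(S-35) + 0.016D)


c = 1449.2 + 4.6*16.6 - 0.055*16.6^2 + 0.00029*16.6^3 + (1.34 - 0.01*16.6)*(32.1 - 35) + 0.016*148 = 1510.69

1510.69 m/s


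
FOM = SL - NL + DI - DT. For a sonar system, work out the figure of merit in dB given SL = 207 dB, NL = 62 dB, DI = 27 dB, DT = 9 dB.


163 dB


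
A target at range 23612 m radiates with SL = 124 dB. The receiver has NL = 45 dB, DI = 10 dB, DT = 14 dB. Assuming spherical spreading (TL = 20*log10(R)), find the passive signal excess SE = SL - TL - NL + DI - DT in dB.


Step 1: TL = 20*log10(23612) = 87.46 dB
Step 2: SE = 124 - 87.46 - 45 + 10 - 14 = -12.46

-12.46 dB


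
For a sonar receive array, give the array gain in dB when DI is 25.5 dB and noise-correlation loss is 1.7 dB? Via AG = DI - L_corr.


AG = DI - L_corr = 25.5 - 1.7 = 23.8

23.8 dB


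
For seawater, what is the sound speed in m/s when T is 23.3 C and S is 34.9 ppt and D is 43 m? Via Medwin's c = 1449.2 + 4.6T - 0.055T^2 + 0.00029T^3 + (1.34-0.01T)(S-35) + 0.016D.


c = 1449.2 + 4.6*23.3 - 0.055*23.3^2 + 0.00029*23.3^3 + (1.34 - 0.01*23.3)*(34.9 - 35) + 0.016*43 = 1530.77

1530.77 m/s


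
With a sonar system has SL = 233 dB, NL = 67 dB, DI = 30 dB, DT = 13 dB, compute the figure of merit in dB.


FOM = SL - NL + DI - DT = 233 - 67 + 30 - 13 = 183

183 dB


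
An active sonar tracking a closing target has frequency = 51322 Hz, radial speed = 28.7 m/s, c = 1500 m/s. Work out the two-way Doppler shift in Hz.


1963.92 Hz


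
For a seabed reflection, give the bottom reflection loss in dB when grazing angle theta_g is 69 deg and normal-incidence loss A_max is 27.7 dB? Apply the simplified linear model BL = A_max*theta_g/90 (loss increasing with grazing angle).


BL = A_max * theta_g / 90 = 27.7 * 69 / 90 = 21.24

21.24 dB


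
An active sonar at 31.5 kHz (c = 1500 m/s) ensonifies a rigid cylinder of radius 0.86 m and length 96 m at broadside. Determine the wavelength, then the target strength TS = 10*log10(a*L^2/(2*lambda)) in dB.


Step 1: lambda = c/f = 1500/31500 = 0.04762 m
Step 2: TS = 10*log10(a*L^2/(2*lambda)) = 10*log10(0.86*96^2/(2*0.04762)) = 49.2

49.2 dB


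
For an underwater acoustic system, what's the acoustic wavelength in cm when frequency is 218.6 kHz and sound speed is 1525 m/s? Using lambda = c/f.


lambda = c/f = 1525 / 218600 = 0.007 m = 0.7 cm

0.7 cm


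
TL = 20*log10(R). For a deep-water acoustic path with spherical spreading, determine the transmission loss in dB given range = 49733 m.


TL = 20*log10(49733) = 93.93

93.93 dB


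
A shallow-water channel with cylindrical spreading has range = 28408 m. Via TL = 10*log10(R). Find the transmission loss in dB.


44.53 dB


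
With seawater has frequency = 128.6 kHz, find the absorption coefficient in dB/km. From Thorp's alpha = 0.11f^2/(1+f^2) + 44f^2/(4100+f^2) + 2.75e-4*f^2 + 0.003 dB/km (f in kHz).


f^2 = 16537.96
alpha = 0.11*16537.96/(1+16537.96) + 44*16537.96/(4100+16537.96) + 2.75e-4*16537.96 + 0.003 = 39.92

39.92 dB/km


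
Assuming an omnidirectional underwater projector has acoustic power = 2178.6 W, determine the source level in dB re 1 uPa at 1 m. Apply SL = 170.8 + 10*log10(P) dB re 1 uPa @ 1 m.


SL = 170.8 + 10*log10(2178.6) = 170.8 + 33.38 = 204.18

204.18 dB


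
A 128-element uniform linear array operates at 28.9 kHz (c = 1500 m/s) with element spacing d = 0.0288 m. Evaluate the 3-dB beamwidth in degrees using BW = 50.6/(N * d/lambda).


Step 1: lambda = 1500/28900 = 0.0519 m
Step 2: d/lambda = 0.0288/0.0519 = 0.5549
Step 3: BW = 50.6/(N * d/lambda) = 50.6/(128 * 0.5549) = 0.71

0.71 deg


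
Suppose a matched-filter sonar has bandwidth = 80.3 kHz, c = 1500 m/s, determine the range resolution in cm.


dR = c/(2*BW) = 1500 / (2 * 80.3e3) = 0.0093 m = 0.93 cm

0.93 cm


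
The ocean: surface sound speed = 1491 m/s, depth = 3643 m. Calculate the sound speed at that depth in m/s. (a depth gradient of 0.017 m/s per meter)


c = 1491 + 0.017 * 3643 = 1552.931

1552.931 m/s


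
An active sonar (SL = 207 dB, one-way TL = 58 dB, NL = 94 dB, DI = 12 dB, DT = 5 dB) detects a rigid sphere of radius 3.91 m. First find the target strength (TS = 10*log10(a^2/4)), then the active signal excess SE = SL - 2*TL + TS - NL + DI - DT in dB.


Step 1: TS = 10*log10(3.91^2/4) = 5.82 dB
Step 2: SE = SL - 2*TL + TS - NL + DI - DT = 207 - 2*58 + (5.82) - 94 + 12 - 5 = 9.82

9.82 dB


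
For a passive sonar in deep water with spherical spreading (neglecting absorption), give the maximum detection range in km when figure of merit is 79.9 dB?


9.89 km


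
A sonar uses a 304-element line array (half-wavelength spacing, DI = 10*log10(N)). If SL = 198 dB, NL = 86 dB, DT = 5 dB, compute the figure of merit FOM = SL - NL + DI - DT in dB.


Step 1: DI = 10*log10(304) = 24.83 dB
Step 2: FOM = SL - NL + DI - DT = 198 - 86 + 24.83 - 5 = 131.83

131.83 dB


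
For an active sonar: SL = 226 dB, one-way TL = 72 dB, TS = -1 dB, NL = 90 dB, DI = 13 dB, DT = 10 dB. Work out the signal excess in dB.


SE = SL - 2*TL + TS - NL + DI - DT = 226 - 2*72 + (-1) - 90 + 13 - 10 = -6

-6 dB


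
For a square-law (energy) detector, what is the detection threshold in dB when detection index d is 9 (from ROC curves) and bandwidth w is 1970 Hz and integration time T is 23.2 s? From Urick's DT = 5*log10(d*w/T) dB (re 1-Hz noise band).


14.42 dB


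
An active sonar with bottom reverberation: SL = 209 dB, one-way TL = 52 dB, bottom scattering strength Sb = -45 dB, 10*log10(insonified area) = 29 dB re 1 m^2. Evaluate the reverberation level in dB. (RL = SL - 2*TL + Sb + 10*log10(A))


RL = SL - 2*TL + Sb + 10*log10(A) = 209 - 2*52 + (-45) + 29 = 89

89 dB


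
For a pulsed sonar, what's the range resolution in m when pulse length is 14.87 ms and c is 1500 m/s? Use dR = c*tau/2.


dR = c*tau/2 = 1500 * 14.87e-3 / 2 = 11.1525

11.1525 m


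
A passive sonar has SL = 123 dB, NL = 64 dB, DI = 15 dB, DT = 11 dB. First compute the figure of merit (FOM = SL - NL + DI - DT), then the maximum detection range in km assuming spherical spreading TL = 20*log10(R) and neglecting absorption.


Step 1: FOM = SL - NL + DI - DT = 123 - 64 + 15 - 11 = 63 dB
Step 2: at max range FOM = TL = 20*log10(R), so R = 10^(63/20) = 1412.54 m = 1.41 km

1.41 km


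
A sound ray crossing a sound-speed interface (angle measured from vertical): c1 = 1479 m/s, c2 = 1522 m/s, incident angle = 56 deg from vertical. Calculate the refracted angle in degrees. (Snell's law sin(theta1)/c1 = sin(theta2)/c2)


58.55 deg


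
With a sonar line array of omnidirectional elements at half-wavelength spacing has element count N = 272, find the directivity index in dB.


DI = 10*log10(272) = 24.35

24.35 dB


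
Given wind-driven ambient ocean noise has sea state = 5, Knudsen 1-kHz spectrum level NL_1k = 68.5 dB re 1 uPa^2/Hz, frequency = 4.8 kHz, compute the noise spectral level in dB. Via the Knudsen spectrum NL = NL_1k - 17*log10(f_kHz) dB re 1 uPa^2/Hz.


56.92 dB


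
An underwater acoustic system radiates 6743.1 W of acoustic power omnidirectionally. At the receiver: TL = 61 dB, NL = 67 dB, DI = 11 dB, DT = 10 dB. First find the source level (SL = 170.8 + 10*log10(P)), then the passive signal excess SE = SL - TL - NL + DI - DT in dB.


Step 1: SL = 170.8 + 10*log10(6743.1) = 209.09 dB
Step 2: SE = SL - TL - NL + DI - DT = 209.09 - 61 - 67 + 11 - 10 = 82.09

82.09 dB


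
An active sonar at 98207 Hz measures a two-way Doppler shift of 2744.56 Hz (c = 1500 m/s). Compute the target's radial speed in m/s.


20.96 m/s


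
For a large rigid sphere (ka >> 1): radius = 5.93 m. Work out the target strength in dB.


TS = 10*log10(5.93^2 / 4) = 10*log10(8.791225) = 9.44

9.44 dB


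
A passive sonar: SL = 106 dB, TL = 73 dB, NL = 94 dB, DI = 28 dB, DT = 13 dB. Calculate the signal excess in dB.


SE = SL - TL - NL + DI - DT = 106 - 73 - 94 + 28 - 13 = -46

-46 dB


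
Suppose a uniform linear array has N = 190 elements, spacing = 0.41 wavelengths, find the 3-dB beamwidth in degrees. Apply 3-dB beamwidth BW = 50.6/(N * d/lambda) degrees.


BW = 50.6 / (190 * 0.41) = 50.6 / 77.9 = 0.65

0.65 deg


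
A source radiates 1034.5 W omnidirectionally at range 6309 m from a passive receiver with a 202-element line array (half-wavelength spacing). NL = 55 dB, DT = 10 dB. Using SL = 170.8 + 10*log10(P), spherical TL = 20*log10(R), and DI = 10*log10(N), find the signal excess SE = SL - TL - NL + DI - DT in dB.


Step 1: SL = 170.8 + 10*log10(1034.5) = 200.95 dB
Step 2: TL = 20*log10(6309) = 76.0 dB
Step 3: DI = 10*log10(202) = 23.05 dB
Step 4: SE = SL - TL - NL + DI - DT = 200.95 - 76.0 - 55 + 23.05 - 10 = 83.0

83.0 dB


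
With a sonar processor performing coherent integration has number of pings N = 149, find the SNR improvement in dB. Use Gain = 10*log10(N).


Gain = 10*log10(149) = 21.73

21.73 dB


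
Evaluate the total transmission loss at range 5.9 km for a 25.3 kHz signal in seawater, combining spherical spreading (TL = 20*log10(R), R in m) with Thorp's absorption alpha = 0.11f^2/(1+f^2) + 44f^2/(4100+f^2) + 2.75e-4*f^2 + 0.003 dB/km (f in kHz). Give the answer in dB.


112.18 dB


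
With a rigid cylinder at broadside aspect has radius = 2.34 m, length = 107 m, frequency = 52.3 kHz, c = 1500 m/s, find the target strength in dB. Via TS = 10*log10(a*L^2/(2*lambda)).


lambda = 1500/52300 = 0.02868 m
TS = 10*log10(2.34*107^2/(2*0.02868)) = 56.69

56.69 dB


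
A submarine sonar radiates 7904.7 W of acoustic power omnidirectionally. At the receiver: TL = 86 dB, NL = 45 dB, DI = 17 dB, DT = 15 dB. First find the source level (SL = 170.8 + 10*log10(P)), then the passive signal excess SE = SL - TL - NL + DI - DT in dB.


Step 1: SL = 170.8 + 10*log10(7904.7) = 209.78 dB
Step 2: SE = SL - TL - NL + DI - DT = 209.78 - 86 - 45 + 17 - 15 = 80.78

80.78 dB


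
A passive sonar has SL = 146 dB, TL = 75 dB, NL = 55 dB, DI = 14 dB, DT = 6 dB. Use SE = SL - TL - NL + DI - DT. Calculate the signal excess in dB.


SE = SL - TL - NL + DI - DT = 146 - 75 - 55 + 14 - 6 = 24

24 dB


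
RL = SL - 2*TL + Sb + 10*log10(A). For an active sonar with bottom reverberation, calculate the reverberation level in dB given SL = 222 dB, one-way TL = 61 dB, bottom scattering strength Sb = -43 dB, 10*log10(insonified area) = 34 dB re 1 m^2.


RL = SL - 2*TL + Sb + 10*log10(A) = 222 - 2*61 + (-43) + 34 = 91

91 dB


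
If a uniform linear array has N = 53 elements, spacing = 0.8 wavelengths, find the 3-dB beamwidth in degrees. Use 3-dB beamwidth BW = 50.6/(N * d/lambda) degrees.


BW = 50.6 / (53 * 0.8) = 50.6 / 42.4 = 1.19

1.19 deg


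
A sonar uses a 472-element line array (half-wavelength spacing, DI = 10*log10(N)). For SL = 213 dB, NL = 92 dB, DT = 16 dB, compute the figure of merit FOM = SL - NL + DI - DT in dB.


Step 1: DI = 10*log10(472) = 26.74 dB
Step 2: FOM = SL - NL + DI - DT = 213 - 92 + 26.74 - 16 = 131.74

131.74 dB


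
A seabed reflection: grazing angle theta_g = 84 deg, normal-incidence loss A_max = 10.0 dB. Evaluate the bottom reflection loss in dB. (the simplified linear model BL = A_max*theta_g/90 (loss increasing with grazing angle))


9.33 dB


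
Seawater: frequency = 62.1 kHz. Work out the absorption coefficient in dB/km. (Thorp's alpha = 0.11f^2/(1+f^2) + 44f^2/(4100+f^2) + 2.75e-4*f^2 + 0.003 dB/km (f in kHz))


f^2 = 3856.41
alpha = 0.11*3856.41/(1+3856.41) + 44*3856.41/(4100+3856.41) + 2.75e-4*3856.41 + 0.003 = 22.5

22.5 dB/km


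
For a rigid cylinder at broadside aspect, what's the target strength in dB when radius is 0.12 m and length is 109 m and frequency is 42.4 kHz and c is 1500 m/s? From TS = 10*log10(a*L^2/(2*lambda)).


lambda = 1500/42400 = 0.03538 m
TS = 10*log10(0.12*109^2/(2*0.03538)) = 43.04

43.04 dB
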